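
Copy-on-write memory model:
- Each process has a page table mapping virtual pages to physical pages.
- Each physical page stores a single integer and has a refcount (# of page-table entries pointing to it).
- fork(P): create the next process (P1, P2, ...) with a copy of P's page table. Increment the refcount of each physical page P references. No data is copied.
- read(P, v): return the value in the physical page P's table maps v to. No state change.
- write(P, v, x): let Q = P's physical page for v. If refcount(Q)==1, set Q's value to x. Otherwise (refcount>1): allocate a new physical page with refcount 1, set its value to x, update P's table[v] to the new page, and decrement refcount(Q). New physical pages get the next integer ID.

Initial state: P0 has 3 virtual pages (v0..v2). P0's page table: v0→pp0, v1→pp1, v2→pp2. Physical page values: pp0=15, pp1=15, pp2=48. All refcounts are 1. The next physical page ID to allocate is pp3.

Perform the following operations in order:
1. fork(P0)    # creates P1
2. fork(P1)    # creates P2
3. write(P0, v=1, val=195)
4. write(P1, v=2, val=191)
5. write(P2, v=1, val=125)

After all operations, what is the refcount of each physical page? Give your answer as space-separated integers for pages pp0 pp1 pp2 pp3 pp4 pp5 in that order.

Op 1: fork(P0) -> P1. 3 ppages; refcounts: pp0:2 pp1:2 pp2:2
Op 2: fork(P1) -> P2. 3 ppages; refcounts: pp0:3 pp1:3 pp2:3
Op 3: write(P0, v1, 195). refcount(pp1)=3>1 -> COPY to pp3. 4 ppages; refcounts: pp0:3 pp1:2 pp2:3 pp3:1
Op 4: write(P1, v2, 191). refcount(pp2)=3>1 -> COPY to pp4. 5 ppages; refcounts: pp0:3 pp1:2 pp2:2 pp3:1 pp4:1
Op 5: write(P2, v1, 125). refcount(pp1)=2>1 -> COPY to pp5. 6 ppages; refcounts: pp0:3 pp1:1 pp2:2 pp3:1 pp4:1 pp5:1

Answer: 3 1 2 1 1 1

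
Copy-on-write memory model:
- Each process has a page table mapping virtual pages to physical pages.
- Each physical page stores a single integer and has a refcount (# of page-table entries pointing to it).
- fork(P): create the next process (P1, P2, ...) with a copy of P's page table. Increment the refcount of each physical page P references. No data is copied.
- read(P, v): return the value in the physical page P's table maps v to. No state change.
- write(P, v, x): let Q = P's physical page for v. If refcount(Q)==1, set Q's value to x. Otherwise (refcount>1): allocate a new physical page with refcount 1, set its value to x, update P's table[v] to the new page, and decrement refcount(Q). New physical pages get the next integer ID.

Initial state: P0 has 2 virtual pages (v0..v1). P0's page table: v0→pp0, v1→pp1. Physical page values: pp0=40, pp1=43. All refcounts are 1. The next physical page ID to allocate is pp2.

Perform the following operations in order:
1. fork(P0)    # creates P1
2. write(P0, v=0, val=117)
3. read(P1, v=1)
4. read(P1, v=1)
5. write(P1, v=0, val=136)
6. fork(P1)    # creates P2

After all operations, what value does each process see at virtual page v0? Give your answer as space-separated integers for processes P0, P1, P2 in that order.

Op 1: fork(P0) -> P1. 2 ppages; refcounts: pp0:2 pp1:2
Op 2: write(P0, v0, 117). refcount(pp0)=2>1 -> COPY to pp2. 3 ppages; refcounts: pp0:1 pp1:2 pp2:1
Op 3: read(P1, v1) -> 43. No state change.
Op 4: read(P1, v1) -> 43. No state change.
Op 5: write(P1, v0, 136). refcount(pp0)=1 -> write in place. 3 ppages; refcounts: pp0:1 pp1:2 pp2:1
Op 6: fork(P1) -> P2. 3 ppages; refcounts: pp0:2 pp1:3 pp2:1
P0: v0 -> pp2 = 117
P1: v0 -> pp0 = 136
P2: v0 -> pp0 = 136

Answer: 117 136 136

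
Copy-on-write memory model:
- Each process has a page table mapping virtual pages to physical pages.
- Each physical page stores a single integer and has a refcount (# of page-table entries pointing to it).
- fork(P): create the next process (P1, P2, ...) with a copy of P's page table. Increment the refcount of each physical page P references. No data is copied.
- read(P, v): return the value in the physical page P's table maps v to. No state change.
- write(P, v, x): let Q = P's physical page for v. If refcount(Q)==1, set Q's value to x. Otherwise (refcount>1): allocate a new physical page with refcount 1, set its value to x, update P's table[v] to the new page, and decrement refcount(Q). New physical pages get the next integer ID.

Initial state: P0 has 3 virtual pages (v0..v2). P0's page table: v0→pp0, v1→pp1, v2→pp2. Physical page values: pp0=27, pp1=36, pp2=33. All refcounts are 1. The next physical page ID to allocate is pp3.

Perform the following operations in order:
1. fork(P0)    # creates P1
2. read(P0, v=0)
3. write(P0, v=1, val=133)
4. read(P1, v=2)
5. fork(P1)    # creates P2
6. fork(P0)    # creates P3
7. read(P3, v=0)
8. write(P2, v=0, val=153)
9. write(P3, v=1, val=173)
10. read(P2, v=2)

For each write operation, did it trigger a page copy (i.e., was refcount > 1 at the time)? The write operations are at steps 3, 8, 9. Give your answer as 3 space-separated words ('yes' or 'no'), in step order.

Op 1: fork(P0) -> P1. 3 ppages; refcounts: pp0:2 pp1:2 pp2:2
Op 2: read(P0, v0) -> 27. No state change.
Op 3: write(P0, v1, 133). refcount(pp1)=2>1 -> COPY to pp3. 4 ppages; refcounts: pp0:2 pp1:1 pp2:2 pp3:1
Op 4: read(P1, v2) -> 33. No state change.
Op 5: fork(P1) -> P2. 4 ppages; refcounts: pp0:3 pp1:2 pp2:3 pp3:1
Op 6: fork(P0) -> P3. 4 ppages; refcounts: pp0:4 pp1:2 pp2:4 pp3:2
Op 7: read(P3, v0) -> 27. No state change.
Op 8: write(P2, v0, 153). refcount(pp0)=4>1 -> COPY to pp4. 5 ppages; refcounts: pp0:3 pp1:2 pp2:4 pp3:2 pp4:1
Op 9: write(P3, v1, 173). refcount(pp3)=2>1 -> COPY to pp5. 6 ppages; refcounts: pp0:3 pp1:2 pp2:4 pp3:1 pp4:1 pp5:1
Op 10: read(P2, v2) -> 33. No state change.

yes yes yes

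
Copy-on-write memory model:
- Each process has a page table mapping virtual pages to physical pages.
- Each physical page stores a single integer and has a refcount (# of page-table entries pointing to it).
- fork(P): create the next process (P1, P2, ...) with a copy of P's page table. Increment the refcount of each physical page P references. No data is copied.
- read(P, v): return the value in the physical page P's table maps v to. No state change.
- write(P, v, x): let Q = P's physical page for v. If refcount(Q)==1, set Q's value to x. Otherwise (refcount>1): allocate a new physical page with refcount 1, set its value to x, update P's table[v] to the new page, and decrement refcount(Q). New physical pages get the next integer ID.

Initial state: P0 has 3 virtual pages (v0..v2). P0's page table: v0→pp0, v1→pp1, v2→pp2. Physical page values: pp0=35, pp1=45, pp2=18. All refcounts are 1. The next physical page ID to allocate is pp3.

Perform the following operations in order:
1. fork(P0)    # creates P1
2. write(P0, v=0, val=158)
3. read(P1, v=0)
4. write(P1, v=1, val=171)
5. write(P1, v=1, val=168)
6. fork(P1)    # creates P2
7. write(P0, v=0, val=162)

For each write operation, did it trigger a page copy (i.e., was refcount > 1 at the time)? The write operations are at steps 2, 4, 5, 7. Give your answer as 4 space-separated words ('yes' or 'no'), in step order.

Op 1: fork(P0) -> P1. 3 ppages; refcounts: pp0:2 pp1:2 pp2:2
Op 2: write(P0, v0, 158). refcount(pp0)=2>1 -> COPY to pp3. 4 ppages; refcounts: pp0:1 pp1:2 pp2:2 pp3:1
Op 3: read(P1, v0) -> 35. No state change.
Op 4: write(P1, v1, 171). refcount(pp1)=2>1 -> COPY to pp4. 5 ppages; refcounts: pp0:1 pp1:1 pp2:2 pp3:1 pp4:1
Op 5: write(P1, v1, 168). refcount(pp4)=1 -> write in place. 5 ppages; refcounts: pp0:1 pp1:1 pp2:2 pp3:1 pp4:1
Op 6: fork(P1) -> P2. 5 ppages; refcounts: pp0:2 pp1:1 pp2:3 pp3:1 pp4:2
Op 7: write(P0, v0, 162). refcount(pp3)=1 -> write in place. 5 ppages; refcounts: pp0:2 pp1:1 pp2:3 pp3:1 pp4:2

yes yes no no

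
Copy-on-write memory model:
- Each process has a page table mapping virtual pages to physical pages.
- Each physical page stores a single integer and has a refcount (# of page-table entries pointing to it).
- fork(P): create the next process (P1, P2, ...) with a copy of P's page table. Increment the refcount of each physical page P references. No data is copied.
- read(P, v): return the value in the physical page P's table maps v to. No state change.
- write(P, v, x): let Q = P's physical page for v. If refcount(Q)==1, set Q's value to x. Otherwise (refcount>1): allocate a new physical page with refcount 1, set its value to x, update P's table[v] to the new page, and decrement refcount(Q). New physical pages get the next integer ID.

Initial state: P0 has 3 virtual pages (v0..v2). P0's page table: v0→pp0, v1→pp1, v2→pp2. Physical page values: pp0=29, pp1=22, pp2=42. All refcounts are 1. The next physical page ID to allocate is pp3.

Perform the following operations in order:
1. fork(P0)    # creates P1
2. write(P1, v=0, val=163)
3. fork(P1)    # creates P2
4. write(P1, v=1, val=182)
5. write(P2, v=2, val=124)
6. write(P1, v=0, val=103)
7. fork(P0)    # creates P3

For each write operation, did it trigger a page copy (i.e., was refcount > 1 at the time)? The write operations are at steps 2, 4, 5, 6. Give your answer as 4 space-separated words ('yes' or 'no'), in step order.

Op 1: fork(P0) -> P1. 3 ppages; refcounts: pp0:2 pp1:2 pp2:2
Op 2: write(P1, v0, 163). refcount(pp0)=2>1 -> COPY to pp3. 4 ppages; refcounts: pp0:1 pp1:2 pp2:2 pp3:1
Op 3: fork(P1) -> P2. 4 ppages; refcounts: pp0:1 pp1:3 pp2:3 pp3:2
Op 4: write(P1, v1, 182). refcount(pp1)=3>1 -> COPY to pp4. 5 ppages; refcounts: pp0:1 pp1:2 pp2:3 pp3:2 pp4:1
Op 5: write(P2, v2, 124). refcount(pp2)=3>1 -> COPY to pp5. 6 ppages; refcounts: pp0:1 pp1:2 pp2:2 pp3:2 pp4:1 pp5:1
Op 6: write(P1, v0, 103). refcount(pp3)=2>1 -> COPY to pp6. 7 ppages; refcounts: pp0:1 pp1:2 pp2:2 pp3:1 pp4:1 pp5:1 pp6:1
Op 7: fork(P0) -> P3. 7 ppages; refcounts: pp0:2 pp1:3 pp2:3 pp3:1 pp4:1 pp5:1 pp6:1

yes yes yes yes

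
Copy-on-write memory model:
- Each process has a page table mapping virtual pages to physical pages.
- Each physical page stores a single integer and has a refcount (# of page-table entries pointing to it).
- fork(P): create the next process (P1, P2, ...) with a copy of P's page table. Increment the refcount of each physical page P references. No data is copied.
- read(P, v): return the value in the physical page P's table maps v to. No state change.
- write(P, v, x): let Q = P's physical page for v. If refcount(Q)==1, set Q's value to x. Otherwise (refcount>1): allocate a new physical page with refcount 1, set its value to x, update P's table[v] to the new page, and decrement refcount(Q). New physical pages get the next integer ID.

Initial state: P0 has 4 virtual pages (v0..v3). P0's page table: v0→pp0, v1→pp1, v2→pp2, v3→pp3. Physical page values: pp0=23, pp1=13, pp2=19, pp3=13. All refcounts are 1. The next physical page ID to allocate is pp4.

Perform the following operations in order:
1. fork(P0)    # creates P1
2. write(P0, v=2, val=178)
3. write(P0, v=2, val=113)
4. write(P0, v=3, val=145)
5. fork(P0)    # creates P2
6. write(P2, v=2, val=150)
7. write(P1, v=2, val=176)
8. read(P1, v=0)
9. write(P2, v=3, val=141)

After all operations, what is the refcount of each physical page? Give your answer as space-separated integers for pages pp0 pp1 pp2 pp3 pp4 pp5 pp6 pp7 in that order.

Answer: 3 3 1 1 1 1 1 1

Derivation:
Op 1: fork(P0) -> P1. 4 ppages; refcounts: pp0:2 pp1:2 pp2:2 pp3:2
Op 2: write(P0, v2, 178). refcount(pp2)=2>1 -> COPY to pp4. 5 ppages; refcounts: pp0:2 pp1:2 pp2:1 pp3:2 pp4:1
Op 3: write(P0, v2, 113). refcount(pp4)=1 -> write in place. 5 ppages; refcounts: pp0:2 pp1:2 pp2:1 pp3:2 pp4:1
Op 4: write(P0, v3, 145). refcount(pp3)=2>1 -> COPY to pp5. 6 ppages; refcounts: pp0:2 pp1:2 pp2:1 pp3:1 pp4:1 pp5:1
Op 5: fork(P0) -> P2. 6 ppages; refcounts: pp0:3 pp1:3 pp2:1 pp3:1 pp4:2 pp5:2
Op 6: write(P2, v2, 150). refcount(pp4)=2>1 -> COPY to pp6. 7 ppages; refcounts: pp0:3 pp1:3 pp2:1 pp3:1 pp4:1 pp5:2 pp6:1
Op 7: write(P1, v2, 176). refcount(pp2)=1 -> write in place. 7 ppages; refcounts: pp0:3 pp1:3 pp2:1 pp3:1 pp4:1 pp5:2 pp6:1
Op 8: read(P1, v0) -> 23. No state change.
Op 9: write(P2, v3, 141). refcount(pp5)=2>1 -> COPY to pp7. 8 ppages; refcounts: pp0:3 pp1:3 pp2:1 pp3:1 pp4:1 pp5:1 pp6:1 pp7:1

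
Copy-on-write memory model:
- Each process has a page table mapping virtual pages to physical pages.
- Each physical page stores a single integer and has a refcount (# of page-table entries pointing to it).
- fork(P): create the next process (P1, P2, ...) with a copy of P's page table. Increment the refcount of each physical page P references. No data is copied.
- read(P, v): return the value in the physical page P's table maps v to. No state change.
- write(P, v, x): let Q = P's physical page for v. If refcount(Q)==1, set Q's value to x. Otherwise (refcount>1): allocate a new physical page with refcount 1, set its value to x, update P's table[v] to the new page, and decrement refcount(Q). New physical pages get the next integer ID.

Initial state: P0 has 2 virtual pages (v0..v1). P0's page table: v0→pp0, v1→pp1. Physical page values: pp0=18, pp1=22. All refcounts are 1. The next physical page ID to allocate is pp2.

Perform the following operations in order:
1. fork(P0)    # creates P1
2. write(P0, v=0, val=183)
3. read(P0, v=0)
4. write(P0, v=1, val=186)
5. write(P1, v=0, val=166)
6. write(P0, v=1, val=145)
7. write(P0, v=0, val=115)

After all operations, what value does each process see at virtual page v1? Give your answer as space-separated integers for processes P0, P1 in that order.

Answer: 145 22

Derivation:
Op 1: fork(P0) -> P1. 2 ppages; refcounts: pp0:2 pp1:2
Op 2: write(P0, v0, 183). refcount(pp0)=2>1 -> COPY to pp2. 3 ppages; refcounts: pp0:1 pp1:2 pp2:1
Op 3: read(P0, v0) -> 183. No state change.
Op 4: write(P0, v1, 186). refcount(pp1)=2>1 -> COPY to pp3. 4 ppages; refcounts: pp0:1 pp1:1 pp2:1 pp3:1
Op 5: write(P1, v0, 166). refcount(pp0)=1 -> write in place. 4 ppages; refcounts: pp0:1 pp1:1 pp2:1 pp3:1
Op 6: write(P0, v1, 145). refcount(pp3)=1 -> write in place. 4 ppages; refcounts: pp0:1 pp1:1 pp2:1 pp3:1
Op 7: write(P0, v0, 115). refcount(pp2)=1 -> write in place. 4 ppages; refcounts: pp0:1 pp1:1 pp2:1 pp3:1
P0: v1 -> pp3 = 145
P1: v1 -> pp1 = 22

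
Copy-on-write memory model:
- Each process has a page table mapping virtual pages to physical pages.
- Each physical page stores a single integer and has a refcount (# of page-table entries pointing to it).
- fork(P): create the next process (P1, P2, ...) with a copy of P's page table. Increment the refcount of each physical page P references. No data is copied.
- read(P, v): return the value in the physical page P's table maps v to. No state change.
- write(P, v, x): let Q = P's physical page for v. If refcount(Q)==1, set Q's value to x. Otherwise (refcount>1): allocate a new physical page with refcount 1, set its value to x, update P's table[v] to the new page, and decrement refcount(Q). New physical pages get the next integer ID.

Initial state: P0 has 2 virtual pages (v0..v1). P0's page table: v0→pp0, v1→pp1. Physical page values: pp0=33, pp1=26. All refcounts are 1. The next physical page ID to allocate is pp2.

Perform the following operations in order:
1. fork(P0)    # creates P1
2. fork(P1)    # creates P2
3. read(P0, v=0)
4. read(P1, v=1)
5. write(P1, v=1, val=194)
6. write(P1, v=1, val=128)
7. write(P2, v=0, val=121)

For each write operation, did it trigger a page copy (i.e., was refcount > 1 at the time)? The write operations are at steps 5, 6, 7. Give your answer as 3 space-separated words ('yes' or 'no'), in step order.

Op 1: fork(P0) -> P1. 2 ppages; refcounts: pp0:2 pp1:2
Op 2: fork(P1) -> P2. 2 ppages; refcounts: pp0:3 pp1:3
Op 3: read(P0, v0) -> 33. No state change.
Op 4: read(P1, v1) -> 26. No state change.
Op 5: write(P1, v1, 194). refcount(pp1)=3>1 -> COPY to pp2. 3 ppages; refcounts: pp0:3 pp1:2 pp2:1
Op 6: write(P1, v1, 128). refcount(pp2)=1 -> write in place. 3 ppages; refcounts: pp0:3 pp1:2 pp2:1
Op 7: write(P2, v0, 121). refcount(pp0)=3>1 -> COPY to pp3. 4 ppages; refcounts: pp0:2 pp1:2 pp2:1 pp3:1

yes no yes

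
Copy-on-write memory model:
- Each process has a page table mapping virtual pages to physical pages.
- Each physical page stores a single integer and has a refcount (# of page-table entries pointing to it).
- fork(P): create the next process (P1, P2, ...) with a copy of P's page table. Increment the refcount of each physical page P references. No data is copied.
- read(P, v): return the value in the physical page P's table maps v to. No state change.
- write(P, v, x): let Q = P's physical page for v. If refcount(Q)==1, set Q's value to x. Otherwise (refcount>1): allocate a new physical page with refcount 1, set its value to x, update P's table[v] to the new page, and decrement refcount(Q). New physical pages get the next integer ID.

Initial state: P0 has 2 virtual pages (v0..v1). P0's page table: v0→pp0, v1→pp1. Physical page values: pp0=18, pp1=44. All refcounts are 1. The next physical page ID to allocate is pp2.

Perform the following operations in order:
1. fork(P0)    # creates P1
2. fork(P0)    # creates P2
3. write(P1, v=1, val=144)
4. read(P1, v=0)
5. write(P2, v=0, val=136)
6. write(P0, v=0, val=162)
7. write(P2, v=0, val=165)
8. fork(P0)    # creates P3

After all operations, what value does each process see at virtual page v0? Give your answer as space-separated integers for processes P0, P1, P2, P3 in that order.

Answer: 162 18 165 162

Derivation:
Op 1: fork(P0) -> P1. 2 ppages; refcounts: pp0:2 pp1:2
Op 2: fork(P0) -> P2. 2 ppages; refcounts: pp0:3 pp1:3
Op 3: write(P1, v1, 144). refcount(pp1)=3>1 -> COPY to pp2. 3 ppages; refcounts: pp0:3 pp1:2 pp2:1
Op 4: read(P1, v0) -> 18. No state change.
Op 5: write(P2, v0, 136). refcount(pp0)=3>1 -> COPY to pp3. 4 ppages; refcounts: pp0:2 pp1:2 pp2:1 pp3:1
Op 6: write(P0, v0, 162). refcount(pp0)=2>1 -> COPY to pp4. 5 ppages; refcounts: pp0:1 pp1:2 pp2:1 pp3:1 pp4:1
Op 7: write(P2, v0, 165). refcount(pp3)=1 -> write in place. 5 ppages; refcounts: pp0:1 pp1:2 pp2:1 pp3:1 pp4:1
Op 8: fork(P0) -> P3. 5 ppages; refcounts: pp0:1 pp1:3 pp2:1 pp3:1 pp4:2
P0: v0 -> pp4 = 162
P1: v0 -> pp0 = 18
P2: v0 -> pp3 = 165
P3: v0 -> pp4 = 162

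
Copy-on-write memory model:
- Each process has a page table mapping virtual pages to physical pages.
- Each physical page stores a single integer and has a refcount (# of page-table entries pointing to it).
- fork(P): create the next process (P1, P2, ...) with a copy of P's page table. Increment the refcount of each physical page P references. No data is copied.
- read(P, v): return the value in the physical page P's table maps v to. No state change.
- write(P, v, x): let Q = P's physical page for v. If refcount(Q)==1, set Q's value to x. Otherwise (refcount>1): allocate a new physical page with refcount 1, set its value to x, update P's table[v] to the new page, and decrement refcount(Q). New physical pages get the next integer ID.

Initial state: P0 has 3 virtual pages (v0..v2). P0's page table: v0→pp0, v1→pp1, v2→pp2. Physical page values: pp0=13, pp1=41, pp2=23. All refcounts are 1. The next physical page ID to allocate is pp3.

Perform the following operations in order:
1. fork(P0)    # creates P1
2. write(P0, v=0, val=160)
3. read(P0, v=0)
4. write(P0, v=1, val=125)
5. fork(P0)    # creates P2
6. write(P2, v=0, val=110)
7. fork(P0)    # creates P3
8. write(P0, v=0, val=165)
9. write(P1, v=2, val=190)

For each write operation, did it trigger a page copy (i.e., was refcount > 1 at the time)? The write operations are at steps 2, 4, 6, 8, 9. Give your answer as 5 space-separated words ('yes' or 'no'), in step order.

Op 1: fork(P0) -> P1. 3 ppages; refcounts: pp0:2 pp1:2 pp2:2
Op 2: write(P0, v0, 160). refcount(pp0)=2>1 -> COPY to pp3. 4 ppages; refcounts: pp0:1 pp1:2 pp2:2 pp3:1
Op 3: read(P0, v0) -> 160. No state change.
Op 4: write(P0, v1, 125). refcount(pp1)=2>1 -> COPY to pp4. 5 ppages; refcounts: pp0:1 pp1:1 pp2:2 pp3:1 pp4:1
Op 5: fork(P0) -> P2. 5 ppages; refcounts: pp0:1 pp1:1 pp2:3 pp3:2 pp4:2
Op 6: write(P2, v0, 110). refcount(pp3)=2>1 -> COPY to pp5. 6 ppages; refcounts: pp0:1 pp1:1 pp2:3 pp3:1 pp4:2 pp5:1
Op 7: fork(P0) -> P3. 6 ppages; refcounts: pp0:1 pp1:1 pp2:4 pp3:2 pp4:3 pp5:1
Op 8: write(P0, v0, 165). refcount(pp3)=2>1 -> COPY to pp6. 7 ppages; refcounts: pp0:1 pp1:1 pp2:4 pp3:1 pp4:3 pp5:1 pp6:1
Op 9: write(P1, v2, 190). refcount(pp2)=4>1 -> COPY to pp7. 8 ppages; refcounts: pp0:1 pp1:1 pp2:3 pp3:1 pp4:3 pp5:1 pp6:1 pp7:1

yes yes yes yes yes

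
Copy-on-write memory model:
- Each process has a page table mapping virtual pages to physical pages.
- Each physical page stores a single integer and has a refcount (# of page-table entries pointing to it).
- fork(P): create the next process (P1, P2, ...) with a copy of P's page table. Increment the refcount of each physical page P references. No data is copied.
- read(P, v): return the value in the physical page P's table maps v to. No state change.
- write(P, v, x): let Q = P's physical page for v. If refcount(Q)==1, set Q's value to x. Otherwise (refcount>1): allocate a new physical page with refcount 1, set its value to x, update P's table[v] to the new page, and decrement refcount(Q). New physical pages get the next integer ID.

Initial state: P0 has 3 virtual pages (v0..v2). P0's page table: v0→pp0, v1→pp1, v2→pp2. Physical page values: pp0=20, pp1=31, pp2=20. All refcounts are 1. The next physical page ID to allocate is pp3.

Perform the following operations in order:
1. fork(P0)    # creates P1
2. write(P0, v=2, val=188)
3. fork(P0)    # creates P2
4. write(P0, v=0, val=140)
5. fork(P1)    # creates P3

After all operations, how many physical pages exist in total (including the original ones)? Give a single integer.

Op 1: fork(P0) -> P1. 3 ppages; refcounts: pp0:2 pp1:2 pp2:2
Op 2: write(P0, v2, 188). refcount(pp2)=2>1 -> COPY to pp3. 4 ppages; refcounts: pp0:2 pp1:2 pp2:1 pp3:1
Op 3: fork(P0) -> P2. 4 ppages; refcounts: pp0:3 pp1:3 pp2:1 pp3:2
Op 4: write(P0, v0, 140). refcount(pp0)=3>1 -> COPY to pp4. 5 ppages; refcounts: pp0:2 pp1:3 pp2:1 pp3:2 pp4:1
Op 5: fork(P1) -> P3. 5 ppages; refcounts: pp0:3 pp1:4 pp2:2 pp3:2 pp4:1

Answer: 5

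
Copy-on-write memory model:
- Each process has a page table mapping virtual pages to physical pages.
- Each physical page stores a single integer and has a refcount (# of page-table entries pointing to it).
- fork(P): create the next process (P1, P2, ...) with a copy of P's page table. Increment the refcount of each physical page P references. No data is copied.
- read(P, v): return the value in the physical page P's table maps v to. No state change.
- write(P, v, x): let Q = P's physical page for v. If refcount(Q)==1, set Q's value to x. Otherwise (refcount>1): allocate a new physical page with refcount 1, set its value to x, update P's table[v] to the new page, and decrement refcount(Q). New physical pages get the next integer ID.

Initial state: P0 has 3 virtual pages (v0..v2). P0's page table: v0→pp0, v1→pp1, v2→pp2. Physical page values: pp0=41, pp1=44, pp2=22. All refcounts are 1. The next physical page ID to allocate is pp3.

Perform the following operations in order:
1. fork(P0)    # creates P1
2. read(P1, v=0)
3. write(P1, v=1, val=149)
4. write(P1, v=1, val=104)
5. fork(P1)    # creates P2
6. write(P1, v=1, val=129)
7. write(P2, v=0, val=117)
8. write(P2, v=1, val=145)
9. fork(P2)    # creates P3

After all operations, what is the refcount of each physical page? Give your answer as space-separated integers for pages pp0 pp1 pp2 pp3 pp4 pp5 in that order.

Op 1: fork(P0) -> P1. 3 ppages; refcounts: pp0:2 pp1:2 pp2:2
Op 2: read(P1, v0) -> 41. No state change.
Op 3: write(P1, v1, 149). refcount(pp1)=2>1 -> COPY to pp3. 4 ppages; refcounts: pp0:2 pp1:1 pp2:2 pp3:1
Op 4: write(P1, v1, 104). refcount(pp3)=1 -> write in place. 4 ppages; refcounts: pp0:2 pp1:1 pp2:2 pp3:1
Op 5: fork(P1) -> P2. 4 ppages; refcounts: pp0:3 pp1:1 pp2:3 pp3:2
Op 6: write(P1, v1, 129). refcount(pp3)=2>1 -> COPY to pp4. 5 ppages; refcounts: pp0:3 pp1:1 pp2:3 pp3:1 pp4:1
Op 7: write(P2, v0, 117). refcount(pp0)=3>1 -> COPY to pp5. 6 ppages; refcounts: pp0:2 pp1:1 pp2:3 pp3:1 pp4:1 pp5:1
Op 8: write(P2, v1, 145). refcount(pp3)=1 -> write in place. 6 ppages; refcounts: pp0:2 pp1:1 pp2:3 pp3:1 pp4:1 pp5:1
Op 9: fork(P2) -> P3. 6 ppages; refcounts: pp0:2 pp1:1 pp2:4 pp3:2 pp4:1 pp5:2

Answer: 2 1 4 2 1 2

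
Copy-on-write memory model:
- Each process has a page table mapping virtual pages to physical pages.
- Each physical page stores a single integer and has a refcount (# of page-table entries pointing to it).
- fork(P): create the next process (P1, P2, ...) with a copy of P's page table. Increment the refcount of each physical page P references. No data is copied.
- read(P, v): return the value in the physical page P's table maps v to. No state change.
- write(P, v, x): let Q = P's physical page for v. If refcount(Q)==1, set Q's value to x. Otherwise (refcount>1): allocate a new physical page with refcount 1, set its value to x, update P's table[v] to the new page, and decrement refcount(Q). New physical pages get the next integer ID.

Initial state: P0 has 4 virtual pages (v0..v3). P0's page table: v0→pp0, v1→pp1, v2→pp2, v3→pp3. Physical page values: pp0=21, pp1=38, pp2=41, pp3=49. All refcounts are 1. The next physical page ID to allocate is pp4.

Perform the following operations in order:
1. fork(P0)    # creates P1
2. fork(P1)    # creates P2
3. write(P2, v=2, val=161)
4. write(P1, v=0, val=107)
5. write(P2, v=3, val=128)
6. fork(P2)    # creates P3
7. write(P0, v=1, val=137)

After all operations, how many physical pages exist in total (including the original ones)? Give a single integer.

Op 1: fork(P0) -> P1. 4 ppages; refcounts: pp0:2 pp1:2 pp2:2 pp3:2
Op 2: fork(P1) -> P2. 4 ppages; refcounts: pp0:3 pp1:3 pp2:3 pp3:3
Op 3: write(P2, v2, 161). refcount(pp2)=3>1 -> COPY to pp4. 5 ppages; refcounts: pp0:3 pp1:3 pp2:2 pp3:3 pp4:1
Op 4: write(P1, v0, 107). refcount(pp0)=3>1 -> COPY to pp5. 6 ppages; refcounts: pp0:2 pp1:3 pp2:2 pp3:3 pp4:1 pp5:1
Op 5: write(P2, v3, 128). refcount(pp3)=3>1 -> COPY to pp6. 7 ppages; refcounts: pp0:2 pp1:3 pp2:2 pp3:2 pp4:1 pp5:1 pp6:1
Op 6: fork(P2) -> P3. 7 ppages; refcounts: pp0:3 pp1:4 pp2:2 pp3:2 pp4:2 pp5:1 pp6:2
Op 7: write(P0, v1, 137). refcount(pp1)=4>1 -> COPY to pp7. 8 ppages; refcounts: pp0:3 pp1:3 pp2:2 pp3:2 pp4:2 pp5:1 pp6:2 pp7:1

Answer: 8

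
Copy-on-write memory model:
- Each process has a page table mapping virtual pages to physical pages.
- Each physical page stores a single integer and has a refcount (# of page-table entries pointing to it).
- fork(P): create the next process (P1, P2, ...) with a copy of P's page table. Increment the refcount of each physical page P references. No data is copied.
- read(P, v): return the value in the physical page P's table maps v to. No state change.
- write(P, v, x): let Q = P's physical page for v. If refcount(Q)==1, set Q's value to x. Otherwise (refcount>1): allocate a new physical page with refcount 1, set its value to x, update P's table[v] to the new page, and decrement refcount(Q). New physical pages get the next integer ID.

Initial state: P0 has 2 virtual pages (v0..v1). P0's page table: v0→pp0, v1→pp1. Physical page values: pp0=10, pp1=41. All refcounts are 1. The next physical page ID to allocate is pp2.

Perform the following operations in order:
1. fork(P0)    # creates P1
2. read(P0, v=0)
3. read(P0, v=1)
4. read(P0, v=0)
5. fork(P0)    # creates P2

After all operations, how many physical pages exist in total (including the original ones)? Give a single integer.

Answer: 2

Derivation:
Op 1: fork(P0) -> P1. 2 ppages; refcounts: pp0:2 pp1:2
Op 2: read(P0, v0) -> 10. No state change.
Op 3: read(P0, v1) -> 41. No state change.
Op 4: read(P0, v0) -> 10. No state change.
Op 5: fork(P0) -> P2. 2 ppages; refcounts: pp0:3 pp1:3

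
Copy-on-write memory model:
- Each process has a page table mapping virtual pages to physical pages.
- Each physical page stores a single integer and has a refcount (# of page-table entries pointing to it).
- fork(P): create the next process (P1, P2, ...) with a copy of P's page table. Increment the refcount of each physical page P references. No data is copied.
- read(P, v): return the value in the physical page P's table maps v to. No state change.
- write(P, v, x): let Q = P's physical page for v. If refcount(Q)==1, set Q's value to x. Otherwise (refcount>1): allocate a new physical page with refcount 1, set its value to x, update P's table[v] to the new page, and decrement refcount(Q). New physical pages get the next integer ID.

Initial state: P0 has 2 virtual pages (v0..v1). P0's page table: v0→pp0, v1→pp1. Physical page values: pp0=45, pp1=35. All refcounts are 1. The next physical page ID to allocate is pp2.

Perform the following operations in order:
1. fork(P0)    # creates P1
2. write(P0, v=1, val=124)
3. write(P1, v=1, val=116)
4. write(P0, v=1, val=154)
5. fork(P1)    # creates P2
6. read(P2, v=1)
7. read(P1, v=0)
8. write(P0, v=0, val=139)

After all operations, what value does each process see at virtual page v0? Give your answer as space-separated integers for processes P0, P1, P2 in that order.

Op 1: fork(P0) -> P1. 2 ppages; refcounts: pp0:2 pp1:2
Op 2: write(P0, v1, 124). refcount(pp1)=2>1 -> COPY to pp2. 3 ppages; refcounts: pp0:2 pp1:1 pp2:1
Op 3: write(P1, v1, 116). refcount(pp1)=1 -> write in place. 3 ppages; refcounts: pp0:2 pp1:1 pp2:1
Op 4: write(P0, v1, 154). refcount(pp2)=1 -> write in place. 3 ppages; refcounts: pp0:2 pp1:1 pp2:1
Op 5: fork(P1) -> P2. 3 ppages; refcounts: pp0:3 pp1:2 pp2:1
Op 6: read(P2, v1) -> 116. No state change.
Op 7: read(P1, v0) -> 45. No state change.
Op 8: write(P0, v0, 139). refcount(pp0)=3>1 -> COPY to pp3. 4 ppages; refcounts: pp0:2 pp1:2 pp2:1 pp3:1
P0: v0 -> pp3 = 139
P1: v0 -> pp0 = 45
P2: v0 -> pp0 = 45

Answer: 139 45 45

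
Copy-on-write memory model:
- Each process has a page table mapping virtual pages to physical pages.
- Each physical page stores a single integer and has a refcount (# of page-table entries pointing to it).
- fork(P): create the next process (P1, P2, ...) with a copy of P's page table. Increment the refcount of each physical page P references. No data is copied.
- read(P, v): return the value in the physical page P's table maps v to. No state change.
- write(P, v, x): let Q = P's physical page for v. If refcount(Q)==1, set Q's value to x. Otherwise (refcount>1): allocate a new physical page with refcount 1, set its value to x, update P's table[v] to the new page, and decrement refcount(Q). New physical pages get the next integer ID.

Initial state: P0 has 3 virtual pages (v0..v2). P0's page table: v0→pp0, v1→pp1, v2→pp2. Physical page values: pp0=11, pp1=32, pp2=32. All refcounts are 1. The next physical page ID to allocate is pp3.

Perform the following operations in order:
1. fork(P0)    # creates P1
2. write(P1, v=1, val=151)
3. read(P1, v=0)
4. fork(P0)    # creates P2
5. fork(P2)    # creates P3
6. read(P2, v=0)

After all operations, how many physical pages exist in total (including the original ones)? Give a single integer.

Answer: 4

Derivation:
Op 1: fork(P0) -> P1. 3 ppages; refcounts: pp0:2 pp1:2 pp2:2
Op 2: write(P1, v1, 151). refcount(pp1)=2>1 -> COPY to pp3. 4 ppages; refcounts: pp0:2 pp1:1 pp2:2 pp3:1
Op 3: read(P1, v0) -> 11. No state change.
Op 4: fork(P0) -> P2. 4 ppages; refcounts: pp0:3 pp1:2 pp2:3 pp3:1
Op 5: fork(P2) -> P3. 4 ppages; refcounts: pp0:4 pp1:3 pp2:4 pp3:1
Op 6: read(P2, v0) -> 11. No state change.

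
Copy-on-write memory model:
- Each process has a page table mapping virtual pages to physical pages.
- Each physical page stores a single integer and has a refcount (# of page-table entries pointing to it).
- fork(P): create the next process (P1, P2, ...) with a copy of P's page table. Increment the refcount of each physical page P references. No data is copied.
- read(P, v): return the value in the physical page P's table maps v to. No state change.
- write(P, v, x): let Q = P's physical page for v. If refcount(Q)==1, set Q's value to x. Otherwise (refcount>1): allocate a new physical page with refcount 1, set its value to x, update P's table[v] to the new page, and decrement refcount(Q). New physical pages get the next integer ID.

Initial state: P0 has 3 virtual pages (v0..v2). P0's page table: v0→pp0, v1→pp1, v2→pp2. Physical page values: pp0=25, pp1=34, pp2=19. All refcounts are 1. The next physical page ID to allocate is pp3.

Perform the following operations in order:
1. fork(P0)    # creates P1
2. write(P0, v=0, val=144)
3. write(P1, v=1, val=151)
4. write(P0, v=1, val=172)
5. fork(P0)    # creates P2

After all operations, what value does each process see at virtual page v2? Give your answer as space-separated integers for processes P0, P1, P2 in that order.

Answer: 19 19 19

Derivation:
Op 1: fork(P0) -> P1. 3 ppages; refcounts: pp0:2 pp1:2 pp2:2
Op 2: write(P0, v0, 144). refcount(pp0)=2>1 -> COPY to pp3. 4 ppages; refcounts: pp0:1 pp1:2 pp2:2 pp3:1
Op 3: write(P1, v1, 151). refcount(pp1)=2>1 -> COPY to pp4. 5 ppages; refcounts: pp0:1 pp1:1 pp2:2 pp3:1 pp4:1
Op 4: write(P0, v1, 172). refcount(pp1)=1 -> write in place. 5 ppages; refcounts: pp0:1 pp1:1 pp2:2 pp3:1 pp4:1
Op 5: fork(P0) -> P2. 5 ppages; refcounts: pp0:1 pp1:2 pp2:3 pp3:2 pp4:1
P0: v2 -> pp2 = 19
P1: v2 -> pp2 = 19
P2: v2 -> pp2 = 19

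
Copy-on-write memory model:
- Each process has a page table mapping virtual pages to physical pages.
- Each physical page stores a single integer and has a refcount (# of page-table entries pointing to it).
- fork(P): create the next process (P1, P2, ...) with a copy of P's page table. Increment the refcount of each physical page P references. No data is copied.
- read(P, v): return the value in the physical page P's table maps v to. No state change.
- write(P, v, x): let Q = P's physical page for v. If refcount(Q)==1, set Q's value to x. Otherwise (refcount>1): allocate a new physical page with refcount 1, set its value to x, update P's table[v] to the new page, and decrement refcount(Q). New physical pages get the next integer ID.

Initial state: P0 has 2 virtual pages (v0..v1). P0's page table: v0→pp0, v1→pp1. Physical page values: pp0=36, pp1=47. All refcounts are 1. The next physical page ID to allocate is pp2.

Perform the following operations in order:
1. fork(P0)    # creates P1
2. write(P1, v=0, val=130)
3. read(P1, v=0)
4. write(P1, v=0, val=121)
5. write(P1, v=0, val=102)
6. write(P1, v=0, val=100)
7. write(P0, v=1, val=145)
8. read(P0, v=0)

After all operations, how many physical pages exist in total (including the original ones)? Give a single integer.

Answer: 4

Derivation:
Op 1: fork(P0) -> P1. 2 ppages; refcounts: pp0:2 pp1:2
Op 2: write(P1, v0, 130). refcount(pp0)=2>1 -> COPY to pp2. 3 ppages; refcounts: pp0:1 pp1:2 pp2:1
Op 3: read(P1, v0) -> 130. No state change.
Op 4: write(P1, v0, 121). refcount(pp2)=1 -> write in place. 3 ppages; refcounts: pp0:1 pp1:2 pp2:1
Op 5: write(P1, v0, 102). refcount(pp2)=1 -> write in place. 3 ppages; refcounts: pp0:1 pp1:2 pp2:1
Op 6: write(P1, v0, 100). refcount(pp2)=1 -> write in place. 3 ppages; refcounts: pp0:1 pp1:2 pp2:1
Op 7: write(P0, v1, 145). refcount(pp1)=2>1 -> COPY to pp3. 4 ppages; refcounts: pp0:1 pp1:1 pp2:1 pp3:1
Op 8: read(P0, v0) -> 36. No state change.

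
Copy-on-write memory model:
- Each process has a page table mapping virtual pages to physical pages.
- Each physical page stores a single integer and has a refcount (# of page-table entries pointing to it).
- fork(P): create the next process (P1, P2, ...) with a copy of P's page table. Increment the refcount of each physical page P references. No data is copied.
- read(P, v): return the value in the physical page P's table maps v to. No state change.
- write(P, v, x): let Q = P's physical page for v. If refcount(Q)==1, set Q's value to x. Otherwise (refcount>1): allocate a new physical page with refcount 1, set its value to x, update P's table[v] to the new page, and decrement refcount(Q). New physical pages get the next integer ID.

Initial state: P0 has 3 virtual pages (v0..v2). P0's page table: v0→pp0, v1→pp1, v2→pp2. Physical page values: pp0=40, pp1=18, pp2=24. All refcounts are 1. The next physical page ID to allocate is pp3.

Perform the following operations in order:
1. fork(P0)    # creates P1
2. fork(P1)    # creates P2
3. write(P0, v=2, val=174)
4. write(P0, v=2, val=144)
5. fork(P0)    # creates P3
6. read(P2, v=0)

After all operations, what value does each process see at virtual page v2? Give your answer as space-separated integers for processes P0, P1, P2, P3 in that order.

Op 1: fork(P0) -> P1. 3 ppages; refcounts: pp0:2 pp1:2 pp2:2
Op 2: fork(P1) -> P2. 3 ppages; refcounts: pp0:3 pp1:3 pp2:3
Op 3: write(P0, v2, 174). refcount(pp2)=3>1 -> COPY to pp3. 4 ppages; refcounts: pp0:3 pp1:3 pp2:2 pp3:1
Op 4: write(P0, v2, 144). refcount(pp3)=1 -> write in place. 4 ppages; refcounts: pp0:3 pp1:3 pp2:2 pp3:1
Op 5: fork(P0) -> P3. 4 ppages; refcounts: pp0:4 pp1:4 pp2:2 pp3:2
Op 6: read(P2, v0) -> 40. No state change.
P0: v2 -> pp3 = 144
P1: v2 -> pp2 = 24
P2: v2 -> pp2 = 24
P3: v2 -> pp3 = 144

Answer: 144 24 24 144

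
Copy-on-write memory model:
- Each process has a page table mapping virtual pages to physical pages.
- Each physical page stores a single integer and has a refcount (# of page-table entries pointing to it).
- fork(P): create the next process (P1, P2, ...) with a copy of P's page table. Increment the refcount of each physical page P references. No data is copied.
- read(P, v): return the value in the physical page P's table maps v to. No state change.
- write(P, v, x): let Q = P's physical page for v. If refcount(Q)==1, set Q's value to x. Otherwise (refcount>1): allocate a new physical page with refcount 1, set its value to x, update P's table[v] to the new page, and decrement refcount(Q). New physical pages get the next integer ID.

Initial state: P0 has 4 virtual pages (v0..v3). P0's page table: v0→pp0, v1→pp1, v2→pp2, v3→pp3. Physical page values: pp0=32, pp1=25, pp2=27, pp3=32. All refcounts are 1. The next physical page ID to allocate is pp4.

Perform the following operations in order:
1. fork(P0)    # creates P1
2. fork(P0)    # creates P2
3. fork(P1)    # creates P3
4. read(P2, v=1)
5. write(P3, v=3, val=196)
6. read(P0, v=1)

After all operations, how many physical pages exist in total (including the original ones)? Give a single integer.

Answer: 5

Derivation:
Op 1: fork(P0) -> P1. 4 ppages; refcounts: pp0:2 pp1:2 pp2:2 pp3:2
Op 2: fork(P0) -> P2. 4 ppages; refcounts: pp0:3 pp1:3 pp2:3 pp3:3
Op 3: fork(P1) -> P3. 4 ppages; refcounts: pp0:4 pp1:4 pp2:4 pp3:4
Op 4: read(P2, v1) -> 25. No state change.
Op 5: write(P3, v3, 196). refcount(pp3)=4>1 -> COPY to pp4. 5 ppages; refcounts: pp0:4 pp1:4 pp2:4 pp3:3 pp4:1
Op 6: read(P0, v1) -> 25. No state change.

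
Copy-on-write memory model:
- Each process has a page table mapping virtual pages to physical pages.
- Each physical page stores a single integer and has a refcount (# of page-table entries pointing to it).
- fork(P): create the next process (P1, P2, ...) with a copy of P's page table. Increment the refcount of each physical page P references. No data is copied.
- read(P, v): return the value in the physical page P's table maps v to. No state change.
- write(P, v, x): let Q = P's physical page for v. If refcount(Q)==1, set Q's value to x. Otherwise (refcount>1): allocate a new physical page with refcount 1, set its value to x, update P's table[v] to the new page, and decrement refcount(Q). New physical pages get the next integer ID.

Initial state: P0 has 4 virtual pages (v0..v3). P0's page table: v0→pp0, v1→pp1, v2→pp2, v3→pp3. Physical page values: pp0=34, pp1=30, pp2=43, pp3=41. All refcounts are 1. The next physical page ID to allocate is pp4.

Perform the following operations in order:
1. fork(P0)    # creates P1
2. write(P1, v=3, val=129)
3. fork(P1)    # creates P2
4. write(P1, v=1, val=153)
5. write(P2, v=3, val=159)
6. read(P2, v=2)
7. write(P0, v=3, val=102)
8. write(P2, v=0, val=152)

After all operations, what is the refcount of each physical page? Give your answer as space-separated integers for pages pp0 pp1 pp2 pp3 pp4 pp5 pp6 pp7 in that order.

Op 1: fork(P0) -> P1. 4 ppages; refcounts: pp0:2 pp1:2 pp2:2 pp3:2
Op 2: write(P1, v3, 129). refcount(pp3)=2>1 -> COPY to pp4. 5 ppages; refcounts: pp0:2 pp1:2 pp2:2 pp3:1 pp4:1
Op 3: fork(P1) -> P2. 5 ppages; refcounts: pp0:3 pp1:3 pp2:3 pp3:1 pp4:2
Op 4: write(P1, v1, 153). refcount(pp1)=3>1 -> COPY to pp5. 6 ppages; refcounts: pp0:3 pp1:2 pp2:3 pp3:1 pp4:2 pp5:1
Op 5: write(P2, v3, 159). refcount(pp4)=2>1 -> COPY to pp6. 7 ppages; refcounts: pp0:3 pp1:2 pp2:3 pp3:1 pp4:1 pp5:1 pp6:1
Op 6: read(P2, v2) -> 43. No state change.
Op 7: write(P0, v3, 102). refcount(pp3)=1 -> write in place. 7 ppages; refcounts: pp0:3 pp1:2 pp2:3 pp3:1 pp4:1 pp5:1 pp6:1
Op 8: write(P2, v0, 152). refcount(pp0)=3>1 -> COPY to pp7. 8 ppages; refcounts: pp0:2 pp1:2 pp2:3 pp3:1 pp4:1 pp5:1 pp6:1 pp7:1

Answer: 2 2 3 1 1 1 1 1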